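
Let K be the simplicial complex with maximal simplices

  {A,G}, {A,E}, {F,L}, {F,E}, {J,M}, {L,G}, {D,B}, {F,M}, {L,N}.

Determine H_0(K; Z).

H_0 ≅ Z^2.

We work with the vertex ordering A < B < D < E < F < G < J < L < M < N. The simplices of K, each written with vertices in increasing order, are:

  0-simplices (10): A, B, D, E, F, G, J, L, M, N
  1-simplices (9): AE, AG, BD, EF, FL, FM, GL, JM, LN

Hence C_0 ≅ Z^10, C_1 ≅ Z^9.

The boundary map ∂_1: C_1 → C_0 maps an edge to its endpoints' difference, ∂[p,q] = q − p. For instance
  ∂FM = M − F.
The 10×9 boundary matrix has rank 8 and Smith normal form diag(1,1,1,1,1,1,1,1).

Reading off H_k = ker ∂_k / im ∂_{k+1}:

  H_0: rank C_0 − rank ∂_1 = 10 − 8 = 2, and the invariant factors of ∂_1 are all 1, so H_0 = Z^2.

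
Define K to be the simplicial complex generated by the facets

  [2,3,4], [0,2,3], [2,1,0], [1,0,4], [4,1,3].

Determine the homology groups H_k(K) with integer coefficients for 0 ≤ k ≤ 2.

H_0 = Z,  H_1 = Z,  H_2 = 0.

Fix the vertex order 0 < 1 < 2 < 3 < 4 and write every simplex with vertices in increasing order. Then dim K = 2 and the simplices of K are:

  0-simplices (5): [0], [1], [2], [3], [4]
  1-simplices (10): [0,1], [0,2], [0,3], [0,4], [1,2], [1,3], [1,4], [2,3], [2,4], [3,4]
  2-simplices (5): [0,1,2], [0,1,4], [0,2,3], [1,3,4], [2,3,4]

Hence C_0 ≅ Z^5, C_1 ≅ Z^10, C_2 ≅ Z^5.

Boundary ∂_1: C_1 → C_0 sends each edge [p,q] (with p < q) to q − p. For instance
  ∂[0,2] = [2] − [0].
This gives a 5×10 integer matrix of rank 4; reducing to Smith normal form yields diagonal entries (1,1,1,1).

The boundary map ∂_2: C_2 → C_1 acts by ∂[p,q,r] = [q,r] − [p,r] + [p,q]. For instance
  ∂[0,1,4] = [1,4] − [0,4] + [0,1],
  ∂[0,2,3] = [2,3] − [0,3] + [0,2].
The resulting 10×5 matrix has rank 5, and its Smith normal form has invariant factors (1,1,1,1,1).

Computing H_k = (kernel of ∂_k) / (image of ∂_{k+1}):

  H_0: rank C_0 − rank ∂_1 = 5 − 4 = 1, and the invariant factors of ∂_1 are all 1, so H_0 ≅ Z.
  H_1: rank ker ∂_1 − rank ∂_2 = (10 − 4) − 5 = 1, and the invariant factors of ∂_2 are all 1, so H_1 ≅ Z.
  H_2: rank ker ∂_2 − rank ∂_3 = (5 − 5) − 0 = 0, and there is no ∂_3, so H_2 ≅ 0.

As a check, the Euler characteristic is 5 − 10 + 5 = 0, which agrees with 1 − 1 + 0 = 0.
(K is a triangulation of the Möbius band.)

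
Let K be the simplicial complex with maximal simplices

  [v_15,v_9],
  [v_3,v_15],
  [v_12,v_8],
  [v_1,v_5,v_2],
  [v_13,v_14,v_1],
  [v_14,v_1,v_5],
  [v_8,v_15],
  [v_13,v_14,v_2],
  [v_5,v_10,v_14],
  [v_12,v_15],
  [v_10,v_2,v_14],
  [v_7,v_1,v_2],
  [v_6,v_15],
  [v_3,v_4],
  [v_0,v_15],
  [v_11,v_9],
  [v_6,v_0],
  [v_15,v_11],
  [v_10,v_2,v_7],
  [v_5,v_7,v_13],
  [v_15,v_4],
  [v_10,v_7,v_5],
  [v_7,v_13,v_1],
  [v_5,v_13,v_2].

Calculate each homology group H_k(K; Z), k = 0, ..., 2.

Fix the vertex order v_0 < v_1 < v_2 < v_3 < v_4 < v_5 < v_6 < v_7 < v_8 < v_9 < v_10 < v_11 < v_12 < v_13 < v_14 < v_15 and write every simplex with vertices in increasing order. Then dim K = 2 and the simplices of K are:

  0-simplices (16): [v_0], [v_1], [v_2], [v_3], [v_4], [v_5], [v_6], [v_7], [v_8], [v_9], [v_10], [v_11], [v_12], [v_13], [v_14], [v_15]
  1-simplices (30): (30 of them)
  2-simplices (12): (12 of them)

so the chain groups are C_0 ≅ Z^16, C_1 ≅ Z^30, C_2 ≅ Z^12.

∂_1: C_1 → C_0 sends each edge [p,q] (with p < q) to q − p. For instance
  ∂[v_5,v_13] = [v_13] − [v_5].
This gives a 16×30 integer matrix of rank 14; reducing to Smith normal form yields diagonal entries (1,1,1,1,1,1,1,1,1,1,1,1,1,1).

Boundary ∂_2: C_2 → C_1 acts by ∂[p,q,r] = [q,r] − [p,r] + [p,q]. For instance
  ∂[v_2,v_10,v_14] = [v_10,v_14] − [v_2,v_14] + [v_2,v_10],
  ∂[v_2,v_5,v_13] = [v_5,v_13] − [v_2,v_13] + [v_2,v_5].
This gives a 30×12 integer matrix of rank 12; reducing to Smith normal form yields diagonal entries (1,1,1,1,1,1,1,1,1,1,1,2).

From H_k ≅ ker(∂_k) / im(∂_{k+1}) we obtain:

  H_0: rank C_0 − rank ∂_1 = 16 − 14 = 2, and the invariant factors of ∂_1 are all 1, so H_0 ≅ Z^2.
  H_1: rank ker ∂_1 − rank ∂_2 = (30 − 14) − 12 = 4, and ∂_2 has invariant factor 2 > 1, so H_1 ≅ Z^4 × Z/2.
  H_2: rank ker ∂_2 − rank ∂_3 = (12 − 12) − 0 = 0, and there is no ∂_3, so H_2 ≅ 0.

(K is a triangulation of the disjoint union of a wedge of 4 circles and the real projective plane RP^2.)

H_0 = Z^2,  H_1 = Z^4 × Z/2,  H_2 = 0.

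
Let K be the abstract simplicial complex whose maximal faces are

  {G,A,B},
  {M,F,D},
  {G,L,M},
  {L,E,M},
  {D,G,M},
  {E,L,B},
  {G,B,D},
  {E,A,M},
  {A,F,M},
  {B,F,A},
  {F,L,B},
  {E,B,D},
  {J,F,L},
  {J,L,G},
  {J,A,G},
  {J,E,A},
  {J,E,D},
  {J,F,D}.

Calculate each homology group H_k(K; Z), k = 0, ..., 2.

Fix the vertex order A < B < D < E < F < G < J < L < M and write every simplex with vertices in increasing order. Then dim K = 2 and the simplices of K are:

  0-simplices (9): A, B, D, E, F, G, J, L, M
  1-simplices (27): AB, AE, AF, AG, AJ, AM, BD, BE, BF, BG, BL, DE, DF, DG, DJ, DM, EJ, EL, EM, FJ, FL, FM, GJ, GL, GM, JL, LM
  2-simplices (18): ABF, ABG, AEJ, AEM, AFM, AGJ, BDE, BDG, BEL, BFL, DEJ, DFJ, DFM, DGM, ELM, FJL, GJL, GLM

giving chain groups C_0 ≅ Z^9, C_1 ≅ Z^27, C_2 ≅ Z^18.

The boundary map ∂_1: C_1 → C_0 sends each edge [p,q] (with p < q) to q − p.
This gives a 9×27 integer matrix of rank 8; reducing to Smith normal form yields diagonal entries (1,1,1,1,1,1,1,1).

Boundary ∂_2: C_2 → C_1 sends each 2-simplex [p,q,r] to [q,r] − [p,r] + [p,q]. For instance
  ∂ELM = LM − EM + EL,
  ∂ABF = BF − AF + AB.
The 27×18 boundary matrix has rank 17 and Smith normal form diag(1,1,1,1,1,1,1,1,1,1,1,1,1,1,1,1,1).

Computing H_k = (kernel of ∂_k) / (image of ∂_{k+1}):

  H_0: rank C_0 − rank ∂_1 = 9 − 8 = 1, and the invariant factors of ∂_1 are all 1, so H_0 ≅ Z.
  H_1: rank ker ∂_1 − rank ∂_2 = (27 − 8) − 17 = 2, and the invariant factors of ∂_2 are all 1, so H_1 ≅ Z^2.
  H_2: rank ker ∂_2 − rank ∂_3 = (18 − 17) − 0 = 1, and there is no ∂_3, so H_2 ≅ Z.

As a check, the Euler characteristic is 9 − 27 + 18 = 0, which agrees with 1 − 2 + 1 = 0.
(K is a triangulation of the torus T^2.)

H_0 = Z,  H_1 = Z^2,  H_2 = Z.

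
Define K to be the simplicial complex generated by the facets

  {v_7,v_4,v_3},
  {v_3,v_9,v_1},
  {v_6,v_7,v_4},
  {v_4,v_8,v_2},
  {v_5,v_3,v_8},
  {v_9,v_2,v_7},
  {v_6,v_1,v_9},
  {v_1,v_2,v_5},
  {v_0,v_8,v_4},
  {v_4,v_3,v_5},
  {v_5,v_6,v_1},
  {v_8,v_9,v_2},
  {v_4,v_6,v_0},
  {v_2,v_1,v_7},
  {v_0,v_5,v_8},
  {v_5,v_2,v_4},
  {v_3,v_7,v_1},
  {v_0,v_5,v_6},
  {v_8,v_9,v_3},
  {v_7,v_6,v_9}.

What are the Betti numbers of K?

b_0 = 1, b_1 = 1, b_2 = 0.

Fix the vertex order v_0 < v_1 < v_2 < v_3 < v_4 < v_5 < v_6 < v_7 < v_8 < v_9 and write every simplex with vertices in increasing order. Then dim K = 2 and the simplices of K are:

  0-simplices (10): [v_0], [v_1], [v_2], [v_3], [v_4], [v_5], [v_6], [v_7], [v_8], [v_9]
  1-simplices (30): (30 of them)
  2-simplices (20): (20 of them)

Hence C_0 ≅ Z^10, C_1 ≅ Z^30, C_2 ≅ Z^20.

The boundary map ∂_1: C_1 → C_0 maps an edge to its endpoints' difference, ∂[p,q] = q − p. For instance
  ∂[v_0,v_6] = [v_6] − [v_0].
As a 10×30 matrix over Z this has rank 9, with invariant factors (1,1,1,1,1,1,1,1,1).

Boundary ∂_2: C_2 → C_1 sends each 2-simplex [p,q,r] to [q,r] − [p,r] + [p,q]. For instance
  ∂[v_4,v_6,v_7] = [v_6,v_7] − [v_4,v_7] + [v_4,v_6],
  ∂[v_0,v_5,v_8] = [v_5,v_8] − [v_0,v_8] + [v_0,v_5].
This gives a 30×20 integer matrix of rank 20; reducing to Smith normal form yields diagonal entries (1,1,1,1,1,1,1,1,1,1,1,1,1,1,1,1,1,1,1,2).

Computing H_k = (kernel of ∂_k) / (image of ∂_{k+1}):

  H_0: rank C_0 − rank ∂_1 = 10 − 9 = 1, and the invariant factors of ∂_1 are all 1, so H_0 ≅ Z.
  H_1: rank ker ∂_1 − rank ∂_2 = (30 − 9) − 20 = 1, and ∂_2 has invariant factor 2 > 1, so H_1 ≅ Z ⊕ Z/2.
  H_2: rank ker ∂_2 − rank ∂_3 = (20 − 20) − 0 = 0, and there is no ∂_3, so H_2 ≅ 0.

Hence the Betti numbers are b_0 = 1, b_1 = 1, b_2 = 0.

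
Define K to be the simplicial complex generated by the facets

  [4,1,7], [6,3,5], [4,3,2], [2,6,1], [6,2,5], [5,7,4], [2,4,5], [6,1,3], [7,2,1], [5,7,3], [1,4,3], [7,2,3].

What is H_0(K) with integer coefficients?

Take the total order 1 < 2 < 3 < 4 < 5 < 6 < 7 on the vertex set. Then K (dimension 2) consists of the simplices:

  0-simplices (7): [1], [2], [3], [4], [5], [6], [7]
  1-simplices (18): [1,2], [1,3], [1,4], [1,6], [1,7], [2,3], [2,4], [2,5], [2,6], [2,7], [3,4], [3,5], [3,6], [3,7], [4,5], [4,7], [5,6], [5,7]
  2-simplices (12): [1,2,6], [1,2,7], [1,3,4], [1,3,6], [1,4,7], [2,3,4], [2,3,7], [2,4,5], [2,5,6], [3,5,6], [3,5,7], [4,5,7]

so the chain groups are C_0 ≅ Z^7, C_1 ≅ Z^18, C_2 ≅ Z^12.

The boundary map ∂_1: C_1 → C_0 sends each edge [p,q] (with p < q) to q − p. For instance
  ∂[1,4] = [4] − [1].
The resulting 7×18 matrix has rank 6, and its Smith normal form has invariant factors (1,1,1,1,1,1).

∂_2: C_2 → C_1 acts by ∂[p,q,r] = [q,r] − [p,r] + [p,q]. For instance
  ∂[2,3,7] = [3,7] − [2,7] + [2,3],
  ∂[2,3,4] = [3,4] − [2,4] + [2,3].
The resulting 18×12 matrix has rank 12, and its Smith normal form has invariant factors (1,1,1,1,1,1,1,1,1,1,1,2).

From H_k ≅ ker(∂_k) / im(∂_{k+1}) we obtain:

  H_0: rank C_0 − rank ∂_1 = 7 − 6 = 1, and the invariant factors of ∂_1 are all 1, so H_0 ≅ Z.

H_0 ≅ Z.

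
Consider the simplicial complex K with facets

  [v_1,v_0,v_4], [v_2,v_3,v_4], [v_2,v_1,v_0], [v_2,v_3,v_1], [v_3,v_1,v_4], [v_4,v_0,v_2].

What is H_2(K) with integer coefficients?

H_2 = Z.

Fix the vertex order v_0 < v_1 < v_2 < v_3 < v_4 and write every simplex with vertices in increasing order. Then dim K = 2 and the simplices of K are:

  0-simplices (5): [v_0], [v_1], [v_2], [v_3], [v_4]
  1-simplices (9): [v_0,v_1], [v_0,v_2], [v_0,v_4], [v_1,v_2], [v_1,v_3], [v_1,v_4], [v_2,v_3], [v_2,v_4], [v_3,v_4]
  2-simplices (6): [v_0,v_1,v_2], [v_0,v_1,v_4], [v_0,v_2,v_4], [v_1,v_2,v_3], [v_1,v_3,v_4], [v_2,v_3,v_4]

so the chain groups are C_0 ≅ Z^5, C_1 ≅ Z^9, C_2 ≅ Z^6.

∂_1: C_1 → C_0 sends each edge [p,q] (with p < q) to q − p.
This gives a 5×9 integer matrix of rank 4; reducing to Smith normal form yields diagonal entries (1,1,1,1).

Boundary ∂_2: C_2 → C_1 sends each 2-simplex [p,q,r] to [q,r] − [p,r] + [p,q]. For instance
  ∂[v_1,v_2,v_3] = [v_2,v_3] − [v_1,v_3] + [v_1,v_2],
  ∂[v_1,v_3,v_4] = [v_3,v_4] − [v_1,v_4] + [v_1,v_3].
The 9×6 boundary matrix has rank 5 and Smith normal form diag(1,1,1,1,1).

Reading off H_k = ker ∂_k / im ∂_{k+1}:

  H_2: rank ker ∂_2 − rank ∂_3 = (6 − 5) − 0 = 1, and there is no ∂_3, so H_2 ≅ Z.

(K is a triangulation of the 2-sphere S^2.)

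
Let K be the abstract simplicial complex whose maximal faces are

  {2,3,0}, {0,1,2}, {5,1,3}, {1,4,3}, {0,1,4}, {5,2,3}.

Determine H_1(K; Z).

We work with the vertex ordering 0 < 1 < 2 < 3 < 4 < 5. The simplices of K, each written with vertices in increasing order, are:

  0-simplices (6): [0], [1], [2], [3], [4], [5]
  1-simplices (12): [0,1], [0,2], [0,3], [0,4], [1,2], [1,3], [1,4], [1,5], [2,3], [2,5], [3,4], [3,5]
  2-simplices (6): [0,1,2], [0,1,4], [0,2,3], [1,3,4], [1,3,5], [2,3,5]

giving chain groups C_0 ≅ Z^6, C_1 ≅ Z^12, C_2 ≅ Z^6.

The boundary map ∂_1: C_1 → C_0 maps an edge to its endpoints' difference, ∂[p,q] = q − p.
This gives a 6×12 integer matrix of rank 5; reducing to Smith normal form yields diagonal entries (1,1,1,1,1).

The boundary map ∂_2: C_2 → C_1 acts by ∂[p,q,r] = [q,r] − [p,r] + [p,q]. For instance
  ∂[1,3,4] = [3,4] − [1,4] + [1,3],
  ∂[2,3,5] = [3,5] − [2,5] + [2,3].
The 12×6 boundary matrix has rank 6 and Smith normal form diag(1,1,1,1,1,1).

Computing H_k = (kernel of ∂_k) / (image of ∂_{k+1}):

  H_1: rank ker ∂_1 − rank ∂_2 = (12 − 5) − 6 = 1, and the invariant factors of ∂_2 are all 1, so H_1 ≅ Z.

(K is a triangulation of the cylinder S^1 x I.)

H_1 ≅ Z.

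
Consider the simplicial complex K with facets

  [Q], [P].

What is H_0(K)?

We work with the vertex ordering P < Q. The simplices of K, each written with vertices in increasing order, are:

  0-simplices (2): P, Q

so the chain groups are C_0 ≅ Z^2.

Computing H_k = (kernel of ∂_k) / (image of ∂_{k+1}):

  H_0: rank C_0 − rank ∂_1 = 2 − 0 = 2, and there is no ∂_1, so H_0 ≅ Z^2.

H_0 ≅ Z^2.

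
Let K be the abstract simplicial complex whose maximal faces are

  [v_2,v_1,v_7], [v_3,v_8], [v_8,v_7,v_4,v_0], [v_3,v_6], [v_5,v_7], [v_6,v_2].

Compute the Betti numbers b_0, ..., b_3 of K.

We work with the vertex ordering v_0 < v_1 < v_2 < v_3 < v_4 < v_5 < v_6 < v_7 < v_8. The simplices of K, each written with vertices in increasing order, are:

  0-simplices (9): [v_0], [v_1], [v_2], [v_3], [v_4], [v_5], [v_6], [v_7], [v_8]
  1-simplices (13): [v_0,v_4], [v_0,v_7], [v_0,v_8], [v_1,v_2], [v_1,v_7], [v_2,v_6], [v_2,v_7], [v_3,v_6], [v_3,v_8], [v_4,v_7], [v_4,v_8], [v_5,v_7], [v_7,v_8]
  2-simplices (5): [v_0,v_4,v_7], [v_0,v_4,v_8], [v_0,v_7,v_8], [v_1,v_2,v_7], [v_4,v_7,v_8]
  3-simplices (1): [v_0,v_4,v_7,v_8]

giving chain groups C_0 ≅ Z^9, C_1 ≅ Z^13, C_2 ≅ Z^5, C_3 ≅ Z^1.

The boundary map ∂_1: C_1 → C_0 is given by ∂[p,q] = [q] − [p]. For instance
  ∂[v_0,v_4] = [v_4] − [v_0].
The 9×13 boundary matrix has rank 8 and Smith normal form diag(1,1,1,1,1,1,1,1).

Boundary ∂_2: C_2 → C_1 maps a triangle to the signed sum of its edges. For instance
  ∂[v_0,v_4,v_7] = [v_4,v_7] − [v_0,v_7] + [v_0,v_4],
  ∂[v_1,v_2,v_7] = [v_2,v_7] − [v_1,v_7] + [v_1,v_2].
As a 13×5 matrix over Z this has rank 4, with invariant factors (1,1,1,1).

Boundary ∂_3: C_3 → C_2 sends each 3-simplex σ to the alternating sum Σ_i (−1)^i (σ with its i-th vertex removed). For instance
  ∂[v_0,v_4,v_7,v_8] = [v_4,v_7,v_8] − [v_0,v_7,v_8] + [v_0,v_4,v_8] − [v_0,v_4,v_7].
The resulting 5×1 matrix has rank 1, and its Smith normal form has invariant factors (1).

Computing H_k = (kernel of ∂_k) / (image of ∂_{k+1}):

  H_0: rank C_0 − rank ∂_1 = 9 − 8 = 1, and the invariant factors of ∂_1 are all 1, so H_0 = Z.
  H_1: rank ker ∂_1 − rank ∂_2 = (13 − 8) − 4 = 1, and the invariant factors of ∂_2 are all 1, so H_1 = Z.
  H_2: rank ker ∂_2 − rank ∂_3 = (5 − 4) − 1 = 0, and the invariant factors of ∂_3 are all 1, so H_2 = 0.
  H_3: rank ker ∂_3 − rank ∂_4 = (1 − 1) − 0 = 0, and there is no ∂_4, so H_3 = 0.

Hence the Betti numbers are b_0 = 1, b_1 = 1, b_2 = 0, b_3 = 0.

b_0 = 1, b_1 = 1, b_2 = 0, b_3 = 0.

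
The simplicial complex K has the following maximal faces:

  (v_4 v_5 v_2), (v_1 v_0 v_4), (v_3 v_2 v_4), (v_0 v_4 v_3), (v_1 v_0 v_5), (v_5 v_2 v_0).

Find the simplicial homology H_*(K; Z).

H_0 = Z,  H_1 = Z,  H_2 = 0.

Take the total order v_0 < v_1 < v_2 < v_3 < v_4 < v_5 on the vertex set. Then K (dimension 2) consists of the simplices:

  0-simplices (6): [v_0], [v_1], [v_2], [v_3], [v_4], [v_5]
  1-simplices (12): [v_0,v_1], [v_0,v_2], [v_0,v_3], [v_0,v_4], [v_0,v_5], [v_1,v_4], [v_1,v_5], [v_2,v_3], [v_2,v_4], [v_2,v_5], [v_3,v_4], [v_4,v_5]
  2-simplices (6): [v_0,v_1,v_4], [v_0,v_1,v_5], [v_0,v_2,v_5], [v_0,v_3,v_4], [v_2,v_3,v_4], [v_2,v_4,v_5]

so the chain groups are C_0 ≅ Z^6, C_1 ≅ Z^12, C_2 ≅ Z^6.

∂_1: C_1 → C_0 sends each edge [p,q] (with p < q) to q − p.
This gives a 6×12 integer matrix of rank 5; reducing to Smith normal form yields diagonal entries (1,1,1,1,1).

Boundary ∂_2: C_2 → C_1 acts by ∂[p,q,r] = [q,r] − [p,r] + [p,q]. For instance
  ∂[v_0,v_1,v_4] = [v_1,v_4] − [v_0,v_4] + [v_0,v_1],
  ∂[v_0,v_1,v_5] = [v_1,v_5] − [v_0,v_5] + [v_0,v_1].
This gives a 12×6 integer matrix of rank 6; reducing to Smith normal form yields diagonal entries (1,1,1,1,1,1).

Now H_k = ker ∂_k / im ∂_{k+1}, so:

  H_0: rank C_0 − rank ∂_1 = 6 − 5 = 1, and the invariant factors of ∂_1 are all 1, so H_0 ≅ Z.
  H_1: rank ker ∂_1 − rank ∂_2 = (12 − 5) − 6 = 1, and the invariant factors of ∂_2 are all 1, so H_1 ≅ Z.
  H_2: rank ker ∂_2 − rank ∂_3 = (6 − 6) − 0 = 0, and there is no ∂_3, so H_2 ≅ 0.

(K is a triangulation of the cylinder S^1 x I.)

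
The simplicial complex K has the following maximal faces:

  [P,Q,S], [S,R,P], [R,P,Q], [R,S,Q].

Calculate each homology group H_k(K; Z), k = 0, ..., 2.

Order the vertices as P < Q < R < S. Listing each simplex with vertices in this order, K has dimension 2 with simplices:

  0-simplices (4): P, Q, R, S
  1-simplices (6): PQ, PR, PS, QR, QS, RS
  2-simplices (4): PQR, PQS, PRS, QRS

so the chain groups are C_0 ≅ Z^4, C_1 ≅ Z^6, C_2 ≅ Z^4.

The boundary map ∂_1: C_1 → C_0 sends each edge [p,q] (with p < q) to q − p. For instance
  ∂PR = R − P.
The 4×6 boundary matrix has rank 3 and Smith normal form diag(1,1,1).

The boundary map ∂_2: C_2 → C_1 maps a triangle to the signed sum of its edges. For instance
  ∂PQS = QS − PS + PQ,
  ∂PQR = QR − PR + PQ.
The resulting 6×4 matrix has rank 3, and its Smith normal form has invariant factors (1,1,1).

Reading off H_k = ker ∂_k / im ∂_{k+1}:

  H_0: rank C_0 − rank ∂_1 = 4 − 3 = 1, and the invariant factors of ∂_1 are all 1, so H_0 = Z.
  H_1: rank ker ∂_1 − rank ∂_2 = (6 − 3) − 3 = 0, and the invariant factors of ∂_2 are all 1, so H_1 = 0.
  H_2: rank ker ∂_2 − rank ∂_3 = (4 − 3) − 0 = 1, and there is no ∂_3, so H_2 = Z.

As a check, the Euler characteristic is 4 − 6 + 4 = 2, which agrees with 1 − 0 + 1 = 2.
(K is a triangulation of the 2-sphere S^2.)

H_0 = Z,  H_1 = 0,  H_2 = Z.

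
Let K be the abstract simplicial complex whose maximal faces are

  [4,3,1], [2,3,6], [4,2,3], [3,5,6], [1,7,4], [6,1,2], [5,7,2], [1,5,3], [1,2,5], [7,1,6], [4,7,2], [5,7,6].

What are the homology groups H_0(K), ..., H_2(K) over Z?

Take the total order 1 < 2 < 3 < 4 < 5 < 6 < 7 on the vertex set. Then K (dimension 2) consists of the simplices:

  0-simplices (7): [1], [2], [3], [4], [5], [6], [7]
  1-simplices (18): [1,2], [1,3], [1,4], [1,5], [1,6], [1,7], [2,3], [2,4], [2,5], [2,6], [2,7], [3,4], [3,5], [3,6], [4,7], [5,6], [5,7], [6,7]
  2-simplices (12): [1,2,5], [1,2,6], [1,3,4], [1,3,5], [1,4,7], [1,6,7], [2,3,4], [2,3,6], [2,4,7], [2,5,7], [3,5,6], [5,6,7]

giving chain groups C_0 ≅ Z^7, C_1 ≅ Z^18, C_2 ≅ Z^12.

The boundary map ∂_1: C_1 → C_0 is given by ∂[p,q] = [q] − [p].
As a 7×18 matrix over Z this has rank 6, with invariant factors (1,1,1,1,1,1).

∂_2: C_2 → C_1 maps a triangle to the signed sum of its edges. For instance
  ∂[1,3,5] = [3,5] − [1,5] + [1,3],
  ∂[1,3,4] = [3,4] − [1,4] + [1,3].
The resulting 18×12 matrix has rank 12, and its Smith normal form has invariant factors (1,1,1,1,1,1,1,1,1,1,1,2).

Now H_k = ker ∂_k / im ∂_{k+1}, so:

  H_0: rank C_0 − rank ∂_1 = 7 − 6 = 1, and the invariant factors of ∂_1 are all 1, so H_0 ≅ Z.
  H_1: rank ker ∂_1 − rank ∂_2 = (18 − 6) − 12 = 0, and ∂_2 has invariant factor 2 > 1, so H_1 ≅ Z_2.
  H_2: rank ker ∂_2 − rank ∂_3 = (12 − 12) − 0 = 0, and there is no ∂_3, so H_2 ≅ 0.

H_0 = Z,  H_1 = Z_2,  H_2 = 0.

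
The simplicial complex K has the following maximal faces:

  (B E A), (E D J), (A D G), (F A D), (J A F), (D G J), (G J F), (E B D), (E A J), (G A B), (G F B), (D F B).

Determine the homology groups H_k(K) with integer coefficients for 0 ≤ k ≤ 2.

H_0 ≅ Z,  H_1 ≅ Z/2,  H_2 = 0.

Take the total order A < B < D < E < F < G < J on the vertex set. Then K (dimension 2) consists of the simplices:

  0-simplices (7): A, B, D, E, F, G, J
  1-simplices (18): AB, AD, AE, AF, AG, AJ, BD, BE, BF, BG, DE, DF, DG, DJ, EJ, FG, FJ, GJ
  2-simplices (12): ABE, ABG, ADF, ADG, AEJ, AFJ, BDE, BDF, BFG, DEJ, DGJ, FGJ

so the chain groups are C_0 ≅ Z^7, C_1 ≅ Z^18, C_2 ≅ Z^12.

The boundary map ∂_1: C_1 → C_0 is given by ∂[p,q] = [q] − [p].
The 7×18 boundary matrix has rank 6 and Smith normal form diag(1,1,1,1,1,1).

The boundary map ∂_2: C_2 → C_1 acts by ∂[p,q,r] = [q,r] − [p,r] + [p,q]. For instance
  ∂AFJ = FJ − AJ + AF,
  ∂DGJ = GJ − DJ + DG.
As a 18×12 matrix over Z this has rank 12, with invariant factors (1,1,1,1,1,1,1,1,1,1,1,2).

Reading off H_k = ker ∂_k / im ∂_{k+1}:

  H_0: rank C_0 − rank ∂_1 = 7 − 6 = 1, and the invariant factors of ∂_1 are all 1, so H_0 = Z.
  H_1: rank ker ∂_1 − rank ∂_2 = (18 − 6) − 12 = 0, and ∂_2 has invariant factor 2 > 1, so H_1 = Z/2.
  H_2: rank ker ∂_2 − rank ∂_3 = (12 − 12) − 0 = 0, and there is no ∂_3, so H_2 = 0.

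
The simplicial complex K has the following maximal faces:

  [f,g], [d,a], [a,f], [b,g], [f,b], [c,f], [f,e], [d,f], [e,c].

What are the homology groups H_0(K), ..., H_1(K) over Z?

H_0 = Z,  H_1 = Z^3.

Fix the vertex order a < b < c < d < e < f < g and write every simplex with vertices in increasing order. Then dim K = 1 and the simplices of K are:

  0-simplices (7): a, b, c, d, e, f, g
  1-simplices (9): ad, af, bf, bg, ce, cf, df, ef, fg

so the chain groups are C_0 ≅ Z^7, C_1 ≅ Z^9.

Boundary ∂_1: C_1 → C_0 maps an edge to its endpoints' difference, ∂[p,q] = q − p. For instance
  ∂ef = f − e.
The resulting 7×9 matrix has rank 6, and its Smith normal form has invariant factors (1,1,1,1,1,1).

From H_k ≅ ker(∂_k) / im(∂_{k+1}) we obtain:

  H_0: rank C_0 − rank ∂_1 = 7 − 6 = 1, and the invariant factors of ∂_1 are all 1, so H_0 ≅ Z.
  H_1: rank ker ∂_1 − rank ∂_2 = (9 − 6) − 0 = 3, and there is no ∂_2, so H_1 ≅ Z^3.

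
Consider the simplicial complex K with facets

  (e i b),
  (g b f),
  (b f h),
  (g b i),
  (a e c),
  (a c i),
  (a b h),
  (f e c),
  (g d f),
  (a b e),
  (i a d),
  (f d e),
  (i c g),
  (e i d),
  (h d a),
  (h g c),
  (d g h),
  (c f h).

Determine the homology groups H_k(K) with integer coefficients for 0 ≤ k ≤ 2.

H_0 = Z,  H_1 = Z ⊕ Z/2,  H_2 = 0.

We work with the vertex ordering a < b < c < d < e < f < g < h < i. The simplices of K, each written with vertices in increasing order, are:

  0-simplices (9): a, b, c, d, e, f, g, h, i
  1-simplices (27): ab, ac, ad, ae, ah, ai, be, bf, bg, bh, bi, ce, cf, cg, ch, ci, de, df, dg, dh, di, ef, ei, fg, fh, gh, gi
  2-simplices (18): abe, abh, ace, aci, adh, adi, bei, bfg, bfh, bgi, cef, cfh, cgh, cgi, def, dei, dfg, dgh

giving chain groups C_0 ≅ Z^9, C_1 ≅ Z^27, C_2 ≅ Z^18.

The boundary map ∂_1: C_1 → C_0 sends each edge [p,q] (with p < q) to q − p. For instance
  ∂bi = i − b.
The 9×27 boundary matrix has rank 8 and Smith normal form diag(1,1,1,1,1,1,1,1).

The boundary map ∂_2: C_2 → C_1 maps a triangle to the signed sum of its edges. For instance
  ∂bgi = gi − bi + bg,
  ∂bfh = fh − bh + bf.
The resulting 27×18 matrix has rank 18, and its Smith normal form has invariant factors (1,1,1,1,1,1,1,1,1,1,1,1,1,1,1,1,1,2).

Reading off H_k = ker ∂_k / im ∂_{k+1}:

  H_0: rank C_0 − rank ∂_1 = 9 − 8 = 1, and the invariant factors of ∂_1 are all 1, so H_0 ≅ Z.
  H_1: rank ker ∂_1 − rank ∂_2 = (27 − 8) − 18 = 1, and ∂_2 has invariant factor 2 > 1, so H_1 ≅ Z ⊕ Z/2.
  H_2: rank ker ∂_2 − rank ∂_3 = (18 − 18) − 0 = 0, and there is no ∂_3, so H_2 ≅ 0.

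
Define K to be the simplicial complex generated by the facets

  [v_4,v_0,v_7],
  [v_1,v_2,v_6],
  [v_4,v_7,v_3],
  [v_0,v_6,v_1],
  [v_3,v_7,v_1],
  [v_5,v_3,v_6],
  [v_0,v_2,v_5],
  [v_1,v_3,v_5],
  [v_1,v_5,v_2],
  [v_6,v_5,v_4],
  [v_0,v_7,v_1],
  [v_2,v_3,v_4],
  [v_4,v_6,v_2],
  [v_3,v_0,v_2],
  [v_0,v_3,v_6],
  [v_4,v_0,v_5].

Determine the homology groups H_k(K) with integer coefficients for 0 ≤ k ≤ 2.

H_0 = Z,  H_1 = Z^2,  H_2 = Z.

Fix the vertex order v_0 < v_1 < v_2 < v_3 < v_4 < v_5 < v_6 < v_7 and write every simplex with vertices in increasing order. Then dim K = 2 and the simplices of K are:

  0-simplices (8): [v_0], [v_1], [v_2], [v_3], [v_4], [v_5], [v_6], [v_7]
  1-simplices (24): (24 of them)
  2-simplices (16): (16 of them)

so the chain groups are C_0 ≅ Z^8, C_1 ≅ Z^24, C_2 ≅ Z^16.

The boundary map ∂_1: C_1 → C_0 is given by ∂[p,q] = [q] − [p].
The 8×24 boundary matrix has rank 7 and Smith normal form diag(1,1,1,1,1,1,1).

∂_2: C_2 → C_1 maps a triangle to the signed sum of its edges. For instance
  ∂[v_1,v_3,v_5] = [v_3,v_5] − [v_1,v_5] + [v_1,v_3],
  ∂[v_1,v_3,v_7] = [v_3,v_7] − [v_1,v_7] + [v_1,v_3].
The resulting 24×16 matrix has rank 15, and its Smith normal form has invariant factors (1,1,1,1,1,1,1,1,1,1,1,1,1,1,1).

From H_k ≅ ker(∂_k) / im(∂_{k+1}) we obtain:

  H_0: rank C_0 − rank ∂_1 = 8 − 7 = 1, and the invariant factors of ∂_1 are all 1, so H_0 ≅ Z.
  H_1: rank ker ∂_1 − rank ∂_2 = (24 − 7) − 15 = 2, and the invariant factors of ∂_2 are all 1, so H_1 ≅ Z^2.
  H_2: rank ker ∂_2 − rank ∂_3 = (16 − 15) − 0 = 1, and there is no ∂_3, so H_2 ≅ Z.

(K is a triangulation of the torus T^2.)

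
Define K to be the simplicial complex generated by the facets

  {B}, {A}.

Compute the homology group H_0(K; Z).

H_0 ≅ Z^2.

Order the vertices as A < B. Listing each simplex with vertices in this order, K has dimension 0 with simplices:

  0-simplices (2): A, B

Hence C_0 ≅ Z^2.

From H_k ≅ ker(∂_k) / im(∂_{k+1}) we obtain:

  H_0: rank C_0 − rank ∂_1 = 2 − 0 = 2, and there is no ∂_1, so H_0 ≅ Z^2.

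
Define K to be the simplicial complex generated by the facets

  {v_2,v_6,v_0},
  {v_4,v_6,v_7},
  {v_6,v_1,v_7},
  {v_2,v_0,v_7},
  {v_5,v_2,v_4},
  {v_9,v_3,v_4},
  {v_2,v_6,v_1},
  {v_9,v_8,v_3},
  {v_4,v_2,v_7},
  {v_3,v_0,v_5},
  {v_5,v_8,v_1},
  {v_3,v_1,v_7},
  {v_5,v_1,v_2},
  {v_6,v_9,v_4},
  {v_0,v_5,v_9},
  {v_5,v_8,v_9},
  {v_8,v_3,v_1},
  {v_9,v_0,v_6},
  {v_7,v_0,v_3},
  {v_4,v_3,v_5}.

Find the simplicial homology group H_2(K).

H_2 = 0.

Take the total order v_0 < v_1 < v_2 < v_3 < v_4 < v_5 < v_6 < v_7 < v_8 < v_9 on the vertex set. Then K (dimension 2) consists of the simplices:

  0-simplices (10): [v_0], [v_1], [v_2], [v_3], [v_4], [v_5], [v_6], [v_7], [v_8], [v_9]
  1-simplices (30): (30 of them)
  2-simplices (20): (20 of them)

Hence C_0 ≅ Z^10, C_1 ≅ Z^30, C_2 ≅ Z^20.

The boundary map ∂_1: C_1 → C_0 is given by ∂[p,q] = [q] − [p]. For instance
  ∂[v_4,v_9] = [v_9] − [v_4].
The resulting 10×30 matrix has rank 9, and its Smith normal form has invariant factors (1,1,1,1,1,1,1,1,1).

Boundary ∂_2: C_2 → C_1 sends each 2-simplex [p,q,r] to [q,r] − [p,r] + [p,q]. For instance
  ∂[v_1,v_5,v_8] = [v_5,v_8] − [v_1,v_8] + [v_1,v_5],
  ∂[v_5,v_8,v_9] = [v_8,v_9] − [v_5,v_9] + [v_5,v_8].
As a 30×20 matrix over Z this has rank 20, with invariant factors (1,1,1,1,1,1,1,1,1,1,1,1,1,1,1,1,1,1,1,2).

Now H_k = ker ∂_k / im ∂_{k+1}, so:

  H_2: rank ker ∂_2 − rank ∂_3 = (20 − 20) − 0 = 0, and there is no ∂_3, so H_2 ≅ 0.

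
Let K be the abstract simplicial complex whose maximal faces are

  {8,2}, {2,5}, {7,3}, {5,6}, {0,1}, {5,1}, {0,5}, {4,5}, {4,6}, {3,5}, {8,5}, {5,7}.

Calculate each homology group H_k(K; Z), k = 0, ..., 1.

We work with the vertex ordering 0 < 1 < 2 < 3 < 4 < 5 < 6 < 7 < 8. The simplices of K, each written with vertices in increasing order, are:

  0-simplices (9): [0], [1], [2], [3], [4], [5], [6], [7], [8]
  1-simplices (12): [0,1], [0,5], [1,5], [2,5], [2,8], [3,5], [3,7], [4,5], [4,6], [5,6], [5,7], [5,8]

so the chain groups are C_0 ≅ Z^9, C_1 ≅ Z^12.

∂_1: C_1 → C_0 maps an edge to its endpoints' difference, ∂[p,q] = q − p. For instance
  ∂[0,1] = [1] − [0].
The 9×12 boundary matrix has rank 8 and Smith normal form diag(1,1,1,1,1,1,1,1).

Computing H_k = (kernel of ∂_k) / (image of ∂_{k+1}):

  H_0: rank C_0 − rank ∂_1 = 9 − 8 = 1, and the invariant factors of ∂_1 are all 1, so H_0 = Z.
  H_1: rank ker ∂_1 − rank ∂_2 = (12 − 8) − 0 = 4, and there is no ∂_2, so H_1 = Z^4.

H_0 ≅ Z,  H_1 ≅ Z^4.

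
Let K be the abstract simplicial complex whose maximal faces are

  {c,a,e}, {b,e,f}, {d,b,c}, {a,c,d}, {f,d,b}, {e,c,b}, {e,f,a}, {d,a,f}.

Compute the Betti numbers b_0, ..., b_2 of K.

b_0 = 1, b_1 = 0, b_2 = 1.

We work with the vertex ordering a < b < c < d < e < f. The simplices of K, each written with vertices in increasing order, are:

  0-simplices (6): a, b, c, d, e, f
  1-simplices (12): ac, ad, ae, af, bc, bd, be, bf, cd, ce, df, ef
  2-simplices (8): acd, ace, adf, aef, bcd, bce, bdf, bef

giving chain groups C_0 ≅ Z^6, C_1 ≅ Z^12, C_2 ≅ Z^8.

The boundary map ∂_1: C_1 → C_0 sends each edge [p,q] (with p < q) to q − p. For instance
  ∂ce = e − c.
The resulting 6×12 matrix has rank 5, and its Smith normal form has invariant factors (1,1,1,1,1).

The boundary map ∂_2: C_2 → C_1 acts by ∂[p,q,r] = [q,r] − [p,r] + [p,q]. For instance
  ∂bef = ef − bf + be,
  ∂bce = ce − be + bc.
The 12×8 boundary matrix has rank 7 and Smith normal form diag(1,1,1,1,1,1,1).

Now H_k = ker ∂_k / im ∂_{k+1}, so:

  H_0: rank C_0 − rank ∂_1 = 6 − 5 = 1, and the invariant factors of ∂_1 are all 1, so H_0 ≅ Z.
  H_1: rank ker ∂_1 − rank ∂_2 = (12 − 5) − 7 = 0, and the invariant factors of ∂_2 are all 1, so H_1 ≅ 0.
  H_2: rank ker ∂_2 − rank ∂_3 = (8 − 7) − 0 = 1, and there is no ∂_3, so H_2 ≅ Z.

As a check, the Euler characteristic is 6 − 12 + 8 = 2, which agrees with 1 − 0 + 1 = 2.

Hence the Betti numbers are b_0 = 1, b_1 = 0, b_2 = 1.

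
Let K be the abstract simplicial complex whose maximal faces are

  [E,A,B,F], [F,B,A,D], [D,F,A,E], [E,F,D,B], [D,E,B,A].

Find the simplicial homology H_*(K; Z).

Take the total order A < B < D < E < F on the vertex set. Then K (dimension 3) consists of the simplices:

  0-simplices (5): A, B, D, E, F
  1-simplices (10): AB, AD, AE, AF, BD, BE, BF, DE, DF, EF
  2-simplices (10): ABD, ABE, ABF, ADE, ADF, AEF, BDE, BDF, BEF, DEF
  3-simplices (5): ABDE, ABDF, ABEF, ADEF, BDEF

Hence C_0 ≅ Z^5, C_1 ≅ Z^10, C_2 ≅ Z^10, C_3 ≅ Z^5.

Boundary ∂_1: C_1 → C_0 maps an edge to its endpoints' difference, ∂[p,q] = q − p. For instance
  ∂AB = B − A.
As a 5×10 matrix over Z this has rank 4, with invariant factors (1,1,1,1).

∂_2: C_2 → C_1 maps a triangle to the signed sum of its edges. For instance
  ∂BDE = DE − BE + BD,
  ∂BEF = EF − BF + BE.
This gives a 10×10 integer matrix of rank 6; reducing to Smith normal form yields diagonal entries (1,1,1,1,1,1).

∂_3: C_3 → C_2 sends each 3-simplex σ to the alternating sum Σ_i (−1)^i (σ with its i-th vertex removed). For instance
  ∂ABDF = BDF − ADF + ABF − ABD,
  ∂ABDE = BDE − ADE + ABE − ABD.
The 10×5 boundary matrix has rank 4 and Smith normal form diag(1,1,1,1).

From H_k ≅ ker(∂_k) / im(∂_{k+1}) we obtain:

  H_0: rank C_0 − rank ∂_1 = 5 − 4 = 1, and the invariant factors of ∂_1 are all 1, so H_0 = Z.
  H_1: rank ker ∂_1 − rank ∂_2 = (10 − 4) − 6 = 0, and the invariant factors of ∂_2 are all 1, so H_1 = 0.
  H_2: rank ker ∂_2 − rank ∂_3 = (10 − 6) − 4 = 0, and the invariant factors of ∂_3 are all 1, so H_2 = 0.
  H_3: rank ker ∂_3 − rank ∂_4 = (5 − 4) − 0 = 1, and there is no ∂_4, so H_3 = Z.

H_0 ≅ Z,  H_1 = 0,  H_2 = 0,  H_3 ≅ Z.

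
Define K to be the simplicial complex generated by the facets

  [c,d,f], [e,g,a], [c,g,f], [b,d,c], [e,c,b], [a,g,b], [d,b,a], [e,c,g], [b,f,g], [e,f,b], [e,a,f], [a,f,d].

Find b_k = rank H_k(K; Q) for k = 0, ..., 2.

Order the vertices as a < b < c < d < e < f < g. Listing each simplex with vertices in this order, K has dimension 2 with simplices:

  0-simplices (7): a, b, c, d, e, f, g
  1-simplices (18): ab, ad, ae, af, ag, bc, bd, be, bf, bg, cd, ce, cf, cg, df, ef, eg, fg
  2-simplices (12): abd, abg, adf, aef, aeg, bcd, bce, bef, bfg, cdf, ceg, cfg

Hence C_0 ≅ Z^7, C_1 ≅ Z^18, C_2 ≅ Z^12.

Boundary ∂_1: C_1 → C_0 maps an edge to its endpoints' difference, ∂[p,q] = q − p. For instance
  ∂ef = f − e.
As a 7×18 matrix over Z this has rank 6, with invariant factors (1,1,1,1,1,1).

The boundary map ∂_2: C_2 → C_1 sends each 2-simplex [p,q,r] to [q,r] − [p,r] + [p,q]. For instance
  ∂cdf = df − cf + cd,
  ∂adf = df − af + ad.
The resulting 18×12 matrix has rank 12, and its Smith normal form has invariant factors (1,1,1,1,1,1,1,1,1,1,1,2).

Now H_k = ker ∂_k / im ∂_{k+1}, so:

  H_0: rank C_0 − rank ∂_1 = 7 − 6 = 1, and the invariant factors of ∂_1 are all 1, so H_0 = Z.
  H_1: rank ker ∂_1 − rank ∂_2 = (18 − 6) − 12 = 0, and ∂_2 has invariant factor 2 > 1, so H_1 = Z/2.
  H_2: rank ker ∂_2 − rank ∂_3 = (12 − 12) − 0 = 0, and there is no ∂_3, so H_2 = 0.

Hence the Betti numbers are b_0 = 1, b_1 = 0, b_2 = 0.

b_0 = 1, b_1 = 0, b_2 = 0.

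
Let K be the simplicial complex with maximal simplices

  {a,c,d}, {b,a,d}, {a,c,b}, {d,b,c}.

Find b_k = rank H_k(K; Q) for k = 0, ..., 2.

Take the total order a < b < c < d on the vertex set. Then K (dimension 2) consists of the simplices:

  0-simplices (4): a, b, c, d
  1-simplices (6): ab, ac, ad, bc, bd, cd
  2-simplices (4): abc, abd, acd, bcd

giving chain groups C_0 ≅ Z^4, C_1 ≅ Z^6, C_2 ≅ Z^4.

∂_1: C_1 → C_0 maps an edge to its endpoints' difference, ∂[p,q] = q − p.
The resulting 4×6 matrix has rank 3, and its Smith normal form has invariant factors (1,1,1).

The boundary map ∂_2: C_2 → C_1 sends each 2-simplex [p,q,r] to [q,r] − [p,r] + [p,q]. For instance
  ∂abd = bd − ad + ab,
  ∂acd = cd − ad + ac.
The resulting 6×4 matrix has rank 3, and its Smith normal form has invariant factors (1,1,1).

Computing H_k = (kernel of ∂_k) / (image of ∂_{k+1}):

  H_0: rank C_0 − rank ∂_1 = 4 − 3 = 1, and the invariant factors of ∂_1 are all 1, so H_0 ≅ Z.
  H_1: rank ker ∂_1 − rank ∂_2 = (6 − 3) − 3 = 0, and the invariant factors of ∂_2 are all 1, so H_1 ≅ 0.
  H_2: rank ker ∂_2 − rank ∂_3 = (4 − 3) − 0 = 1, and there is no ∂_3, so H_2 ≅ Z.

Hence the Betti numbers are b_0 = 1, b_1 = 0, b_2 = 1.

b_0 = 1, b_1 = 0, b_2 = 1.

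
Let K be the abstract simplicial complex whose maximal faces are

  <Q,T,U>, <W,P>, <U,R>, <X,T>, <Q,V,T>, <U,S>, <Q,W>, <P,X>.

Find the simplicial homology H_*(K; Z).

Order the vertices as P < Q < R < S < T < U < V < W < X. Listing each simplex with vertices in this order, K has dimension 2 with simplices:

  0-simplices (9): P, Q, R, S, T, U, V, W, X
  1-simplices (11): PW, PX, QT, QU, QV, QW, RU, SU, TU, TV, TX
  2-simplices (2): QTU, QTV

so the chain groups are C_0 ≅ Z^9, C_1 ≅ Z^11, C_2 ≅ Z^2.

Boundary ∂_1: C_1 → C_0 maps an edge to its endpoints' difference, ∂[p,q] = q − p. For instance
  ∂TV = V − T.
The 9×11 boundary matrix has rank 8 and Smith normal form diag(1,1,1,1,1,1,1,1).

Boundary ∂_2: C_2 → C_1 acts by ∂[p,q,r] = [q,r] − [p,r] + [p,q]. For instance
  ∂QTV = TV − QV + QT,
  ∂QTU = TU − QU + QT.
The 11×2 boundary matrix has rank 2 and Smith normal form diag(1,1).

Computing H_k = (kernel of ∂_k) / (image of ∂_{k+1}):

  H_0: rank C_0 − rank ∂_1 = 9 − 8 = 1, and the invariant factors of ∂_1 are all 1, so H_0 = Z.
  H_1: rank ker ∂_1 − rank ∂_2 = (11 − 8) − 2 = 1, and the invariant factors of ∂_2 are all 1, so H_1 = Z.
  H_2: rank ker ∂_2 − rank ∂_3 = (2 − 2) − 0 = 0, and there is no ∂_3, so H_2 = 0.

As a check, the Euler characteristic is 9 − 11 + 2 = 0, which agrees with 1 − 1 + 0 = 0.

H_0 = Z,  H_1 = Z,  H_2 = 0.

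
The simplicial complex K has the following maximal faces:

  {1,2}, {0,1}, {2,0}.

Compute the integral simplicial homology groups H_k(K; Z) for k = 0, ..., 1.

Order the vertices as 0 < 1 < 2. Listing each simplex with vertices in this order, K has dimension 1 with simplices:

  0-simplices (3): [0], [1], [2]
  1-simplices (3): [0,1], [0,2], [1,2]

so the chain groups are C_0 ≅ Z^3, C_1 ≅ Z^3.

The boundary map ∂_1: C_1 → C_0 sends each edge [p,q] (with p < q) to q − p. For instance
  ∂[0,2] = [2] − [0].
The resulting 3×3 matrix has rank 2, and its Smith normal form has invariant factors (1,1).

From H_k ≅ ker(∂_k) / im(∂_{k+1}) we obtain:

  H_0: rank C_0 − rank ∂_1 = 3 − 2 = 1, and the invariant factors of ∂_1 are all 1, so H_0 ≅ Z.
  H_1: rank ker ∂_1 − rank ∂_2 = (3 − 2) − 0 = 1, and there is no ∂_2, so H_1 ≅ Z.

As a check, the Euler characteristic is 3 − 3 = 0, which agrees with 1 − 1 = 0.

H_0 ≅ Z,  H_1 ≅ Z.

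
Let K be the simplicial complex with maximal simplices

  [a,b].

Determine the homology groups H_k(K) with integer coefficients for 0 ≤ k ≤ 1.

We work with the vertex ordering a < b. The simplices of K, each written with vertices in increasing order, are:

  0-simplices (2): a, b
  1-simplices (1): ab

so the chain groups are C_0 ≅ Z^2, C_1 ≅ Z^1.

The boundary map ∂_1: C_1 → C_0 maps an edge to its endpoints' difference, ∂[p,q] = q − p. For instance
  ∂ab = b − a.
This gives a 2×1 integer matrix of rank 1; reducing to Smith normal form yields diagonal entries (1).

Reading off H_k = ker ∂_k / im ∂_{k+1}:

  H_0: rank C_0 − rank ∂_1 = 2 − 1 = 1, and the invariant factors of ∂_1 are all 1, so H_0 = Z.
  H_1: rank ker ∂_1 − rank ∂_2 = (1 − 1) − 0 = 0, and there is no ∂_2, so H_1 = 0.

(K is a triangulation of the 1-simplex.)

H_0 ≅ Z,  H_1 = 0.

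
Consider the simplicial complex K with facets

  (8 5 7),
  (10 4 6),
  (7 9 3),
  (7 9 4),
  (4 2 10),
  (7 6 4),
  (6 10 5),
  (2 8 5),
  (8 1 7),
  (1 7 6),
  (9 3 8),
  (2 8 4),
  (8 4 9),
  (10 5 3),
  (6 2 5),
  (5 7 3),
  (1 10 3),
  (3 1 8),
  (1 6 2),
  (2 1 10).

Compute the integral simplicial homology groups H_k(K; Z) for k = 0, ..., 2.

Take the total order 1 < 2 < 3 < 4 < 5 < 6 < 7 < 8 < 9 < 10 on the vertex set. Then K (dimension 2) consists of the simplices:

  0-simplices (10): [1], [2], [3], [4], [5], [6], [7], [8], [9], [10]
  1-simplices (30): (30 of them)
  2-simplices (20): (20 of them)

giving chain groups C_0 ≅ Z^10, C_1 ≅ Z^30, C_2 ≅ Z^20.

∂_1: C_1 → C_0 is given by ∂[p,q] = [q] − [p]. For instance
  ∂[1,3] = [3] − [1].
The resulting 10×30 matrix has rank 9, and its Smith normal form has invariant factors (1,1,1,1,1,1,1,1,1).

The boundary map ∂_2: C_2 → C_1 acts by ∂[p,q,r] = [q,r] − [p,r] + [p,q]. For instance
  ∂[4,6,7] = [6,7] − [4,7] + [4,6],
  ∂[5,6,10] = [6,10] − [5,10] + [5,6].
As a 30×20 matrix over Z this has rank 20, with invariant factors (1,1,1,1,1,1,1,1,1,1,1,1,1,1,1,1,1,1,1,2).

Computing H_k = (kernel of ∂_k) / (image of ∂_{k+1}):

  H_0: rank C_0 − rank ∂_1 = 10 − 9 = 1, and the invariant factors of ∂_1 are all 1, so H_0 ≅ Z.
  H_1: rank ker ∂_1 − rank ∂_2 = (30 − 9) − 20 = 1, and ∂_2 has invariant factor 2 > 1, so H_1 ≅ Z ⊕ Z_2.
  H_2: rank ker ∂_2 − rank ∂_3 = (20 − 20) − 0 = 0, and there is no ∂_3, so H_2 ≅ 0.

H_0 = Z,  H_1 = Z ⊕ Z_2,  H_2 = 0.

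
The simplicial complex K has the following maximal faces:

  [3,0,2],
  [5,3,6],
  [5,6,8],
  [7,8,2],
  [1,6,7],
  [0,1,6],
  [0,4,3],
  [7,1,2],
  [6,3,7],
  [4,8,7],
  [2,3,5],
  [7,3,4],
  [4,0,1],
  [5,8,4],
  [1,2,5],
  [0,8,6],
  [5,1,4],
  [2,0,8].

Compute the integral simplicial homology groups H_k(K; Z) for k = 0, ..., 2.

Fix the vertex order 0 < 1 < 2 < 3 < 4 < 5 < 6 < 7 < 8 and write every simplex with vertices in increasing order. Then dim K = 2 and the simplices of K are:

  0-simplices (9): [0], [1], [2], [3], [4], [5], [6], [7], [8]
  1-simplices (27): (27 of them)
  2-simplices (18): [0,1,4], [0,1,6], [0,2,3], [0,2,8], [0,3,4], [0,6,8], [1,2,5], [1,2,7], [1,4,5], [1,6,7], [2,3,5], [2,7,8], [3,4,7], [3,5,6], [3,6,7], [4,5,8], [4,7,8], [5,6,8]

giving chain groups C_0 ≅ Z^9, C_1 ≅ Z^27, C_2 ≅ Z^18.

Boundary ∂_1: C_1 → C_0 is given by ∂[p,q] = [q] − [p]. For instance
  ∂[5,8] = [8] − [5].
This gives a 9×27 integer matrix of rank 8; reducing to Smith normal form yields diagonal entries (1,1,1,1,1,1,1,1).

The boundary map ∂_2: C_2 → C_1 acts by ∂[p,q,r] = [q,r] − [p,r] + [p,q]. For instance
  ∂[3,4,7] = [4,7] − [3,7] + [3,4],
  ∂[0,1,4] = [1,4] − [0,4] + [0,1].
This gives a 27×18 integer matrix of rank 17; reducing to Smith normal form yields diagonal entries (1,1,1,1,1,1,1,1,1,1,1,1,1,1,1,1,1).

Computing H_k = (kernel of ∂_k) / (image of ∂_{k+1}):

  H_0: rank C_0 − rank ∂_1 = 9 − 8 = 1, and the invariant factors of ∂_1 are all 1, so H_0 ≅ Z.
  H_1: rank ker ∂_1 − rank ∂_2 = (27 − 8) − 17 = 2, and the invariant factors of ∂_2 are all 1, so H_1 ≅ Z^2.
  H_2: rank ker ∂_2 − rank ∂_3 = (18 − 17) − 0 = 1, and there is no ∂_3, so H_2 ≅ Z.

As a check, the Euler characteristic is 9 − 27 + 18 = 0, which agrees with 1 − 2 + 1 = 0.
(K is a triangulation of the torus T^2.)

H_0 = Z,  H_1 = Z^2,  H_2 = Z.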